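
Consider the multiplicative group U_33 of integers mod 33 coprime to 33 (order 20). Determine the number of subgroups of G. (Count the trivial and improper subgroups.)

|G| = 20, so by Lagrange every subgroup order divides 20. Divisors: 1, 2, 4, 5, 10, 20.
Subgroups by order — order 1: 1; order 2: 3; order 4: 1; order 5: 1; order 10: 3; order 20: 1.
Total: 1 + 3 + 1 + 1 + 3 + 1 = 10.

10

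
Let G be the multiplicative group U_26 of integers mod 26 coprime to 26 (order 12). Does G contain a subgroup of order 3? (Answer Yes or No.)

3 | 12. A subgroup of order 3 is {1, 3, 9}.

Yes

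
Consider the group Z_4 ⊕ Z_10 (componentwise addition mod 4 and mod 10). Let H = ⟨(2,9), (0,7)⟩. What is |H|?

|⟨(2,9)⟩| = 10 and |⟨(0,7)⟩| = 10, so |H| is a multiple of lcm(10, 10) = 10 and divides |G| = 40.
Closing under the operation: H = {(0,0), (0,1), (0,2), (0,3), (0,4), (0,5), (0,6), (0,7), (0,8), (0,9), (2,0), (2,1), (2,2), (2,3), (2,4), (2,5), (2,6), (2,7), (2,8), (2,9)}, so |H| = 20.

20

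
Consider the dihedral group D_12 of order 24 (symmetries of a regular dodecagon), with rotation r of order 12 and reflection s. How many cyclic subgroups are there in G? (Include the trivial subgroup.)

18

Each element a generates a cyclic subgroup ⟨a⟩; distinct elements may generate the same one (a cyclic group of order d has φ(d) generators).
Cyclic subgroups by order — order 1: 1; order 2: 13; order 3: 1; order 4: 1; order 6: 1; order 12: 1.
Total: 18.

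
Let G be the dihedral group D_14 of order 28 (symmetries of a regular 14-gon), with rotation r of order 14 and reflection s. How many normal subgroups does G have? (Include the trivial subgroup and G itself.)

G has 28 subgroups. Checking conjugation-invariance by order — order 1: 1/1 normal; order 2: 1/15 normal; order 4: 0/7 normal; order 7: 1/1 normal; order 14: 3/3 normal; order 28: 1/1 normal.
Total normal subgroups: 7.

7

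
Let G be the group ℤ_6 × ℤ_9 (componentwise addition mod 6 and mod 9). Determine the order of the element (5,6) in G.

6

The order of (5,6) in Z_6 × Z_9 is lcm(ord(5) in Z_6, ord(6) in Z_9).
ord(5) = 6 and ord(6) = 3, so |⟨(5,6)⟩| = lcm(6, 3) = 6.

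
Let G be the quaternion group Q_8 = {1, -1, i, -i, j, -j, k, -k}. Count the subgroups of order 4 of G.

3

|G| = 8 and 4 | 8, so subgroups of order 4 are possible by Lagrange.
The subgroups of order 4 are: {1, -1, i, -i}; {1, -1, j, -j}; {1, -1, k, -k}.
So G has 3 subgroups of order 4.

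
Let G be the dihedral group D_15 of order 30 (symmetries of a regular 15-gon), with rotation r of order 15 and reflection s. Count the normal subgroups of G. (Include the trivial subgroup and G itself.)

5

G has 28 subgroups. Checking conjugation-invariance by order — order 1: 1/1 normal; order 2: 0/15 normal; order 3: 1/1 normal; order 5: 1/1 normal; order 6: 0/5 normal; order 10: 0/3 normal; order 15: 1/1 normal; order 30: 1/1 normal.
Total normal subgroups: 5.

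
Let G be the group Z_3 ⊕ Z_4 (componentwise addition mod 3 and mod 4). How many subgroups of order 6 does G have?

|G| = 12 and 6 | 12, so subgroups of order 6 are possible by Lagrange.
The subgroups of order 6 are: {(0,0), (0,2), (1,0), (1,2), (2,0), (2,2)}.
So G has 1 subgroup of order 6.

1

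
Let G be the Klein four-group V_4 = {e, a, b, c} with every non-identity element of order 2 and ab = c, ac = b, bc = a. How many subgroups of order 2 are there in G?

|G| = 4 and 2 | 4, so subgroups of order 2 are possible by Lagrange.
The subgroups of order 2 are: {e, a}; {e, b}; {e, c}.
So G has 3 subgroups of order 2.

3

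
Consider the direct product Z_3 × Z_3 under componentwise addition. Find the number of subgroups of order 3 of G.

4

|G| = 9 and 3 | 9, so subgroups of order 3 are possible by Lagrange.
The subgroups of order 3 are: {(0,0), (0,1), (0,2)}; {(0,0), (1,0), (2,0)}; {(0,0), (1,1), (2,2)}; {(0,0), (1,2), (2,1)}.
So G has 4 subgroups of order 3.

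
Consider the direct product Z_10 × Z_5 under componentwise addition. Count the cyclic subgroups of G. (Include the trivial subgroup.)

14

Each element a generates a cyclic subgroup ⟨a⟩; distinct elements may generate the same one (a cyclic group of order d has φ(d) generators).
Cyclic subgroups by order — order 1: 1; order 2: 1; order 5: 6; order 10: 6.
Total: 14.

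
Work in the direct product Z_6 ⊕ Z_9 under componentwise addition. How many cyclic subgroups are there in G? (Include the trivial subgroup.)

16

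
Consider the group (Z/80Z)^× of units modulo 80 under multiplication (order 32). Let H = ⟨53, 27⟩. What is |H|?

8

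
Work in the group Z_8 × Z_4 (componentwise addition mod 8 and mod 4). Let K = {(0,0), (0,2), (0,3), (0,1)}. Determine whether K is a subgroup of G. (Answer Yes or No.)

Yes

|K| = 4 divides |G| = 32, consistent with Lagrange.
K contains the identity, every element's inverse is in K, and K is closed under +: it is a subgroup.
In fact K = ⟨(0,1)⟩.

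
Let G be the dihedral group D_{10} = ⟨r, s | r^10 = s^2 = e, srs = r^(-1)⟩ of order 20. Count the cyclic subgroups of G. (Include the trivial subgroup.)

14

A cyclic subgroup of order d is generated by each of its φ(d) elements of order d, so the cyclic subgroups of order d number (#elements of order d)/φ(d).
Cyclic subgroups by order — order 1: 1; order 2: 11; order 5: 1; order 10: 1.
Total: 14.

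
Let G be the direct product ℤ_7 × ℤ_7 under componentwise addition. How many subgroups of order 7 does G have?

|G| = 49 and 7 | 49, so subgroups of order 7 are possible by Lagrange.
The subgroups of order 7 are: {(0,0), (0,1), (0,2), (0,3), (0,4), (0,5), (0,6)}; {(0,0), (1,0), (2,0), (3,0), (4,0), (5,0), (6,0)}; {(0,0), (1,1), (2,2), (3,3), (4,4), (5,5), (6,6)}; {(0,0), (1,2), (2,4), (3,6), (4,1), (5,3), (6,5)}; … (8 in all).
So G has 8 subgroups of order 7.

8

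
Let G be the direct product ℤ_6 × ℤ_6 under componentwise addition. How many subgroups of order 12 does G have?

4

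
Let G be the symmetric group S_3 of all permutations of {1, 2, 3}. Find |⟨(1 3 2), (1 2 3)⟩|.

|⟨(1 3 2)⟩| = 3 and |⟨(1 2 3)⟩| = 3, so |H| is a multiple of lcm(3, 3) = 3 and divides |G| = 6.
Closing under the operation: H = {e, (1 2 3), (1 3 2)}, so |H| = 3.

3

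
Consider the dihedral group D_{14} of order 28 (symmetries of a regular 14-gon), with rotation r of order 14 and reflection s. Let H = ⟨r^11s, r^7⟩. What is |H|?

|⟨r^11s⟩| = 2 and |⟨r^7⟩| = 2, so |H| is a multiple of lcm(2, 2) = 2 and divides |G| = 28.
Closing under the operation: H = {e, r^7, r^4s, r^11s}, so |H| = 4.

4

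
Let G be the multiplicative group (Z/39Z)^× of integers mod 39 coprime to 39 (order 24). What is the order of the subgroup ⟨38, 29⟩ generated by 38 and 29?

12

|⟨38⟩| = 2 and |⟨29⟩| = 6, so |H| is a multiple of lcm(2, 6) = 6 and divides |G| = 24.
Closing under the operation: H = {1, 4, 10, 14, 16, 17, 22, 23, 25, 29, 35, 38}, so |H| = 12.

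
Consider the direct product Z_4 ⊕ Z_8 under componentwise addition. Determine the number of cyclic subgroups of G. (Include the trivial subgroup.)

Group the elements of G by the cyclic subgroup they generate; each cyclic subgroup of order d accounts for φ(d) elements.
Cyclic subgroups by order — order 1: 1; order 2: 3; order 4: 6; order 8: 4.
Total: 14.

14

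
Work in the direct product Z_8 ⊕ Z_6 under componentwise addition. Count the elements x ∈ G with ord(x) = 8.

8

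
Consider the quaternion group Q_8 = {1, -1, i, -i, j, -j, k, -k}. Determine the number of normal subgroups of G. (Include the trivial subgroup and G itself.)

6

G has 6 subgroups. Checking conjugation-invariance by order — order 1: 1/1 normal; order 2: 1/1 normal; order 4: 3/3 normal; order 8: 1/1 normal.
Total normal subgroups: 6.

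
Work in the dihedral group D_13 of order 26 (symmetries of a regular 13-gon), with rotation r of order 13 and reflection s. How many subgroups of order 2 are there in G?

|G| = 26 and 2 | 26, so subgroups of order 2 are possible by Lagrange.
The subgroups of order 2 are: {e, r^10s}; {e, r^11s}; {e, r^12s}; {e, r^2s}; … (13 in all).
So G has 13 subgroups of order 2.

13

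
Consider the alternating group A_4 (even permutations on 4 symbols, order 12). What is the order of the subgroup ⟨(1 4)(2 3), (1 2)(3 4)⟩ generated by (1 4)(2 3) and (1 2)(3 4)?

4

|⟨(1 4)(2 3)⟩| = 2 and |⟨(1 2)(3 4)⟩| = 2, so |H| is a multiple of lcm(2, 2) = 2 and divides |G| = 12.
Closing under the operation: H = {e, (1 2)(3 4), (1 3)(2 4), (1 4)(2 3)}, so |H| = 4.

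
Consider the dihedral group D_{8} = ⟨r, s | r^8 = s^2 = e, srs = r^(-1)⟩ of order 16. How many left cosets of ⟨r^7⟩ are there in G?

|⟨r^7⟩| = 8 and |G| = 16.
By Lagrange, [G : H] = |G|/|H| = 16/8 = 2.

2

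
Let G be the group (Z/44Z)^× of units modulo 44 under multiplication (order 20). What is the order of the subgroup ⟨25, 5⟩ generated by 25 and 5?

|⟨25⟩| = 5 and |⟨5⟩| = 5, so |H| is a multiple of lcm(5, 5) = 5 and divides |G| = 20.
Closing under the operation: H = {1, 5, 9, 25, 37}, so |H| = 5.

5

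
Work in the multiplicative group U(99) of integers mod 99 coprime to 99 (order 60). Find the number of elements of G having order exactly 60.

No element of G has order 60 (even though 60 | 60).

0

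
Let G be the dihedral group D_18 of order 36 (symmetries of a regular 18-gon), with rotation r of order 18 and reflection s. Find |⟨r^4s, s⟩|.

|⟨r^4s⟩| = 2 and |⟨s⟩| = 2, so |H| is a multiple of lcm(2, 2) = 2 and divides |G| = 36.
Closing under the operation: H = {e, r^2, r^4, r^6, r^8, r^10, r^12, r^14, r^16, s, r^2s, r^4s, r^6s, r^8s, r^10s, r^12s, r^14s, r^16s}, so |H| = 18.

18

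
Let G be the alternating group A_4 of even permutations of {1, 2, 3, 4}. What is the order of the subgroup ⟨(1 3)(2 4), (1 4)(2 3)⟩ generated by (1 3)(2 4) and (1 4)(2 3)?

4

|⟨(1 3)(2 4)⟩| = 2 and |⟨(1 4)(2 3)⟩| = 2, so |H| is a multiple of lcm(2, 2) = 2 and divides |G| = 12.
Closing under the operation: H = {e, (1 2)(3 4), (1 3)(2 4), (1 4)(2 3)}, so |H| = 4.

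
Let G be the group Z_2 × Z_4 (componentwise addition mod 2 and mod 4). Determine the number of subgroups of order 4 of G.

3

|G| = 8 and 4 | 8, so subgroups of order 4 are possible by Lagrange.
The subgroups of order 4 are: {(0,0), (0,1), (0,2), (0,3)}; {(0,0), (0,2), (1,0), (1,2)}; {(0,0), (0,2), (1,1), (1,3)}.
So G has 3 subgroups of order 4.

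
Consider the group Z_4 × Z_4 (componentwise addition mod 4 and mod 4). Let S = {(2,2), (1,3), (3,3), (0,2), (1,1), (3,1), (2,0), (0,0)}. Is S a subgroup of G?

Yes

|S| = 8 divides |G| = 16, consistent with Lagrange.
S contains the identity, every element's inverse is in S, and S is closed under +: it is a subgroup.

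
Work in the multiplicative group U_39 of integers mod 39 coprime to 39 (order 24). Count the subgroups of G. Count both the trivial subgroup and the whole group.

16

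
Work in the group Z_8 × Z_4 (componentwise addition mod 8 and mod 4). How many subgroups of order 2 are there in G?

|G| = 32 and 2 | 32, so subgroups of order 2 are possible by Lagrange.
The subgroups of order 2 are: {(0,0), (0,2)}; {(0,0), (4,0)}; {(0,0), (4,2)}.
So G has 3 subgroups of order 2.

3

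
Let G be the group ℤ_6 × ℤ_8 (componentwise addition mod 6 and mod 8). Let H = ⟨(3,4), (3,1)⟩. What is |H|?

|⟨(3,4)⟩| = 2 and |⟨(3,1)⟩| = 8, so |H| is a multiple of lcm(2, 8) = 8 and divides |G| = 48.
Closing under the operation: H = {(0,0), (0,1), (0,2), (0,3), (0,4), (0,5), (0,6), (0,7), (3,0), (3,1), (3,2), (3,3), (3,4), (3,5), (3,6), (3,7)}, so |H| = 16.

16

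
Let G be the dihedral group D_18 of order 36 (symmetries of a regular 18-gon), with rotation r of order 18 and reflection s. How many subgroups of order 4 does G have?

|G| = 36 and 4 | 36, so subgroups of order 4 are possible by Lagrange.
The subgroups of order 4 are: {e, r^9, rs, r^10s}; {e, r^9, r^2s, r^11s}; {e, r^9, r^3s, r^12s}; {e, r^9, r^4s, r^13s}; … (9 in all).
So G has 9 subgroups of order 4.

9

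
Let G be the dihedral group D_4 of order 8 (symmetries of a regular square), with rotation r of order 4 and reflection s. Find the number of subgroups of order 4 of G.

|G| = 8 and 4 | 8, so subgroups of order 4 are possible by Lagrange.
The subgroups of order 4 are: {e, r, r^2, r^3}; {e, r^2, s, r^2s}; {e, r^2, rs, r^3s}.
So G has 3 subgroups of order 4.

3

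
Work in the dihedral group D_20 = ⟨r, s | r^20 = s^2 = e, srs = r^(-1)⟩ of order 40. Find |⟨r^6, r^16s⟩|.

20

|⟨r^6⟩| = 10 and |⟨r^16s⟩| = 2, so |H| is a multiple of lcm(10, 2) = 10 and divides |G| = 40.
Closing under the operation: H = {e, r^2, r^4, r^6, r^8, r^10, r^12, r^14, r^16, r^18, s, r^2s, r^4s, r^6s, r^8s, r^10s, r^12s, r^14s, r^16s, r^18s}, so |H| = 20.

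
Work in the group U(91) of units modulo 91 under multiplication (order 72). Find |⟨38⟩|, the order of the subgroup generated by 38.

Compute successive powers of 38 mod 91: 38, 79, 90, 53, 12, 1; 38^6 ≡ 1 (mod 91).
So |⟨38⟩| = 6.

6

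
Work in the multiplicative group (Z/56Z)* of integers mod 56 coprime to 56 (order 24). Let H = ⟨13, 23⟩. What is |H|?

|⟨13⟩| = 2 and |⟨23⟩| = 6, so |H| is a multiple of lcm(2, 6) = 6 and divides |G| = 24.
Closing under the operation: H = {1, 3, 5, 9, 13, 15, 19, 23, 25, 27, 39, 45}, so |H| = 12.

12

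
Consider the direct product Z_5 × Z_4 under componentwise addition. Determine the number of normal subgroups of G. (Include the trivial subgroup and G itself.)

G is abelian, so every subgroup is normal.
G has 6 subgroups in total, hence 6 normal subgroups.

6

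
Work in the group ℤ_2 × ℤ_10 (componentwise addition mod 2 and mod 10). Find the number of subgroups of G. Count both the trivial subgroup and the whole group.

|G| = 20, so by Lagrange every subgroup order divides 20. Divisors: 1, 2, 4, 5, 10, 20.
Subgroups by order — order 1: 1; order 2: 3; order 4: 1; order 5: 1; order 10: 3; order 20: 1.
Total: 1 + 3 + 1 + 1 + 3 + 1 = 10.

10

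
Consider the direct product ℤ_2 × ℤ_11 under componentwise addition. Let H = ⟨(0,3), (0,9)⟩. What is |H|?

11

|⟨(0,3)⟩| = 11 and |⟨(0,9)⟩| = 11, so |H| is a multiple of lcm(11, 11) = 11 and divides |G| = 22.
Closing under the operation: H = {(0,0), (0,1), (0,2), (0,3), (0,4), (0,5), (0,6), (0,7), (0,8), (0,9), (0,10)}, so |H| = 11.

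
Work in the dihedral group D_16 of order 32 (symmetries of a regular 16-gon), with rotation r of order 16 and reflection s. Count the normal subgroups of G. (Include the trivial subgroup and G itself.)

G has 36 subgroups. Checking conjugation-invariance by order — order 1: 1/1 normal; order 2: 1/17 normal; order 4: 1/9 normal; order 8: 1/5 normal; order 16: 3/3 normal; order 32: 1/1 normal.
Total normal subgroups: 8.

8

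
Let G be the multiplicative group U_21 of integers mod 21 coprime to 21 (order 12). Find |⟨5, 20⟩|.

|⟨5⟩| = 6 and |⟨20⟩| = 2, so |H| is a multiple of lcm(6, 2) = 6 and divides |G| = 12.
Closing under the operation: H = {1, 4, 5, 16, 17, 20}, so |H| = 6.

6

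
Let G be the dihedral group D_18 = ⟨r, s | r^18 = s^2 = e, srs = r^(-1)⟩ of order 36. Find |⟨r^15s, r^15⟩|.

12

|⟨r^15s⟩| = 2 and |⟨r^15⟩| = 6, so |H| is a multiple of lcm(2, 6) = 6 and divides |G| = 36.
Closing under the operation: H = {e, r^3, r^6, r^9, r^12, r^15, s, r^3s, r^6s, r^9s, r^12s, r^15s}, so |H| = 12.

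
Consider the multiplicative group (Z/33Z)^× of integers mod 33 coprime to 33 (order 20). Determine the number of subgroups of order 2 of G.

|G| = 20 and 2 | 20, so subgroups of order 2 are possible by Lagrange.
The subgroups of order 2 are: {1, 10}; {1, 23}; {1, 32}.
So G has 3 subgroups of order 2.

3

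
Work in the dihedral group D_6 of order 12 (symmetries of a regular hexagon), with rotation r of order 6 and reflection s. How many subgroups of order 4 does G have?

3

|G| = 12 and 4 | 12, so subgroups of order 4 are possible by Lagrange.
The subgroups of order 4 are: {e, r^3, r^2s, r^5s}; {e, r^3, s, r^3s}; {e, r^3, rs, r^4s}.
So G has 3 subgroups of order 4.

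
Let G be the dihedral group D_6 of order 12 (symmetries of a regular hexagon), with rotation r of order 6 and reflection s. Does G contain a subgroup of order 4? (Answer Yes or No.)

4 | 12. A subgroup of order 4 is {e, r^3, r^2s, r^5s}.

Yes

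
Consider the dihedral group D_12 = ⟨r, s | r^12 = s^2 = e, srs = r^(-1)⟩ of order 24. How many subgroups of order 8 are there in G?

3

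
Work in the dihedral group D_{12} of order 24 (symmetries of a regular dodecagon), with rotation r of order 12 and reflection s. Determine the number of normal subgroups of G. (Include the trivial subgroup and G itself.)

G has 34 subgroups. Checking conjugation-invariance by order — order 1: 1/1 normal; order 2: 1/13 normal; order 3: 1/1 normal; order 4: 1/7 normal; order 6: 1/5 normal; order 8: 0/3 normal; order 12: 3/3 normal; order 24: 1/1 normal.
Total normal subgroups: 9.

9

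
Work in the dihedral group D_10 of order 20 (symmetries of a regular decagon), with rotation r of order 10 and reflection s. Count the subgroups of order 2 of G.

11

|G| = 20 and 2 | 20, so subgroups of order 2 are possible by Lagrange.
The subgroups of order 2 are: {e, r^2s}; {e, r^3s}; {e, r^4s}; {e, r^5}; … (11 in all).
So G has 11 subgroups of order 2.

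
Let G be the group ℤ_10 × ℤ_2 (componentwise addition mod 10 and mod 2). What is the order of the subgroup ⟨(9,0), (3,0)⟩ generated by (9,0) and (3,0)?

10

|⟨(9,0)⟩| = 10 and |⟨(3,0)⟩| = 10, so |H| is a multiple of lcm(10, 10) = 10 and divides |G| = 20.
Closing under the operation: H = {(0,0), (1,0), (2,0), (3,0), (4,0), (5,0), (6,0), (7,0), (8,0), (9,0)}, so |H| = 10.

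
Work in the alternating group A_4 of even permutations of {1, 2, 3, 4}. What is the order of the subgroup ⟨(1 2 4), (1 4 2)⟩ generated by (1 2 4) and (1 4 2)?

|⟨(1 2 4)⟩| = 3 and |⟨(1 4 2)⟩| = 3, so |H| is a multiple of lcm(3, 3) = 3 and divides |G| = 12.
Closing under the operation: H = {e, (1 2 4), (1 4 2)}, so |H| = 3.

3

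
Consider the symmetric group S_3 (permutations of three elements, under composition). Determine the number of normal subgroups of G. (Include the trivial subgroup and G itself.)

G has 6 subgroups. Checking conjugation-invariance by order — order 1: 1/1 normal; order 2: 0/3 normal; order 3: 1/1 normal; order 6: 1/1 normal.
Total normal subgroups: 3.

3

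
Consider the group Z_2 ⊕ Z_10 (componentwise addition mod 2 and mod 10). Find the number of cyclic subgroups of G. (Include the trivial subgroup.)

Each element a generates a cyclic subgroup ⟨a⟩; distinct elements may generate the same one (a cyclic group of order d has φ(d) generators).
Cyclic subgroups by order — order 1: 1; order 2: 3; order 5: 1; order 10: 3.
Total: 8.

8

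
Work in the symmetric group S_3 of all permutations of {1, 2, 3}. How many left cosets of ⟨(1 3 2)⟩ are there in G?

2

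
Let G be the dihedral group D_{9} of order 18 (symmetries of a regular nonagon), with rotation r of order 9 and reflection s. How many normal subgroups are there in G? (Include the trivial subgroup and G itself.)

G has 16 subgroups. Checking conjugation-invariance by order — order 1: 1/1 normal; order 2: 0/9 normal; order 3: 1/1 normal; order 6: 0/3 normal; order 9: 1/1 normal; order 18: 1/1 normal.
Total normal subgroups: 4.

4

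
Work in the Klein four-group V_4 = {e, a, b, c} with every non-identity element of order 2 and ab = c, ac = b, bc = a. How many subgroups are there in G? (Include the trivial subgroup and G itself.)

5

|G| = 4, so by Lagrange every subgroup order divides 4. Divisors: 1, 2, 4.
Subgroups by order — order 1: 1; order 2: 3; order 4: 1.
Total: 1 + 3 + 1 = 5.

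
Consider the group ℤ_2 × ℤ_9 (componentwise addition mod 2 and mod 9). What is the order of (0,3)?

3

The order of (0,3) in Z_2 × Z_9 is lcm(ord(0) in Z_2, ord(3) in Z_9).
ord(0) = 1 and ord(3) = 3, so |⟨(0,3)⟩| = lcm(1, 3) = 3.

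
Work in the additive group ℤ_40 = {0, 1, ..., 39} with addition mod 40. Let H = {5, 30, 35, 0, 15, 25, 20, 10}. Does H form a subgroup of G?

|H| = 8 divides |G| = 40, consistent with Lagrange.
H contains the identity, every element's inverse is in H, and H is closed under +: it is a subgroup.
In fact H = ⟨35⟩.

Yes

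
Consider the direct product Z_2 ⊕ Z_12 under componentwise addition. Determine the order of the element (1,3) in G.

4

The order of (1,3) in Z_2 × Z_12 is lcm(ord(1) in Z_2, ord(3) in Z_12).
ord(1) = 2 and ord(3) = 4, so |⟨(1,3)⟩| = lcm(2, 4) = 4.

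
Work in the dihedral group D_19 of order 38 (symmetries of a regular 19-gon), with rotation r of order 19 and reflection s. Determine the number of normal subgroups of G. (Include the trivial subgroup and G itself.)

3

G has 22 subgroups. Checking conjugation-invariance by order — order 1: 1/1 normal; order 2: 0/19 normal; order 19: 1/1 normal; order 38: 1/1 normal.
Total normal subgroups: 3.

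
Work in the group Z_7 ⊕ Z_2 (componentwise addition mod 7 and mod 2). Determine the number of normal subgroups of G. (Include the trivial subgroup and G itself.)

4

G is abelian, so every subgroup is normal.
G has 4 subgroups in total, hence 4 normal subgroups.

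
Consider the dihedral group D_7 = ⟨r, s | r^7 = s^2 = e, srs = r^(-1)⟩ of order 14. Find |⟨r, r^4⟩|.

7

|⟨r⟩| = 7 and |⟨r^4⟩| = 7, so |H| is a multiple of lcm(7, 7) = 7 and divides |G| = 14.
Closing under the operation: H = {e, r, r^2, r^3, r^4, r^5, r^6}, so |H| = 7.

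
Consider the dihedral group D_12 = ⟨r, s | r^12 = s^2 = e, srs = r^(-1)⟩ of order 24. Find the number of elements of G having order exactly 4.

2

The elements of order 4 are: r^3, r^9.
That's 2.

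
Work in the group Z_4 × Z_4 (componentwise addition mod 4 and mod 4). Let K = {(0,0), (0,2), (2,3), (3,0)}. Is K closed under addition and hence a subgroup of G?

(2,3) ∈ K but its inverse (2,1) ∉ K, so K is not a subgroup.

No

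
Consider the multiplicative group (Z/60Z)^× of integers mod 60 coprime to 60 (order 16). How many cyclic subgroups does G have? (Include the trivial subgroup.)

A cyclic subgroup of order d is generated by each of its φ(d) elements of order d, so the cyclic subgroups of order d number (#elements of order d)/φ(d).
Cyclic subgroups by order — order 1: 1; order 2: 7; order 4: 4.
Total: 12.

12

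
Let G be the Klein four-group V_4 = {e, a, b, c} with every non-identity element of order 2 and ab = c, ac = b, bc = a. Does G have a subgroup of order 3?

No

3 does not divide |G| = 4, so by Lagrange no subgroup of order 3 exists.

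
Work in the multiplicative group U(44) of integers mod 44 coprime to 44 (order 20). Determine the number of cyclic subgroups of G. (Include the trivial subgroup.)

A cyclic subgroup of order d is generated by each of its φ(d) elements of order d, so the cyclic subgroups of order d number (#elements of order d)/φ(d).
Cyclic subgroups by order — order 1: 1; order 2: 3; order 5: 1; order 10: 3.
Total: 8.

8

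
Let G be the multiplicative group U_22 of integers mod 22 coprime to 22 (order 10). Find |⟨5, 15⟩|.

|⟨5⟩| = 5 and |⟨15⟩| = 5, so |H| is a multiple of lcm(5, 5) = 5 and divides |G| = 10.
Closing under the operation: H = {1, 3, 5, 9, 15}, so |H| = 5.

5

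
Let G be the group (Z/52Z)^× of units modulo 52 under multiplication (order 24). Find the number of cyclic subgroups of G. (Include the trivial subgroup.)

12

Group the elements of G by the cyclic subgroup they generate; each cyclic subgroup of order d accounts for φ(d) elements.
Cyclic subgroups by order — order 1: 1; order 2: 3; order 3: 1; order 4: 2; order 6: 3; order 12: 2.
Total: 12.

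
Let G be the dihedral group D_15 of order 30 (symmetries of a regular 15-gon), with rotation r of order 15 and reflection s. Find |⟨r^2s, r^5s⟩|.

10

|⟨r^2s⟩| = 2 and |⟨r^5s⟩| = 2, so |H| is a multiple of lcm(2, 2) = 2 and divides |G| = 30.
Closing under the operation: H = {e, r^3, r^6, r^9, r^12, r^2s, r^5s, r^8s, r^11s, r^14s}, so |H| = 10.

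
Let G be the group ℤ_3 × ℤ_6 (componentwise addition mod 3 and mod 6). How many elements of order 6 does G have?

An element (a,b) has order lcm(ord(a), ord(b)); count pairs with lcm equal to 6.
Enumerating gives 8 such elements.

8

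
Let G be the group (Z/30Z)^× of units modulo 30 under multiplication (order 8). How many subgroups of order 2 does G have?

3

|G| = 8 and 2 | 8, so subgroups of order 2 are possible by Lagrange.
The subgroups of order 2 are: {1, 11}; {1, 19}; {1, 29}.
So G has 3 subgroups of order 2.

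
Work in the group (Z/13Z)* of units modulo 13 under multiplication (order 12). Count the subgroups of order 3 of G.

|G| = 12 and 3 | 12, so subgroups of order 3 are possible by Lagrange.
The subgroups of order 3 are: {1, 3, 9}.
So G has 1 subgroup of order 3.

1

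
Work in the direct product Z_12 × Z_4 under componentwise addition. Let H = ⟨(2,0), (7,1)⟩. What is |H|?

|⟨(2,0)⟩| = 6 and |⟨(7,1)⟩| = 12, so |H| is a multiple of lcm(6, 12) = 12 and divides |G| = 48.
Closing under the operation: H = {(0,0), (0,2), (1,1), (1,3), (2,0), (2,2), (3,1), (3,3), (4,0), (4,2), (5,1), (5,3), (6,0), (6,2), (7,1), (7,3), (8,0), (8,2), (9,1), (9,3), (10,0), (10,2), (11,1), (11,3)}, so |H| = 24.

24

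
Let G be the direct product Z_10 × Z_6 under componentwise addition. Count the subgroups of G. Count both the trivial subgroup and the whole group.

20

|G| = 60, so by Lagrange every subgroup order divides 60. Divisors: 1, 2, 3, 4, 5, 6, 10, 12, 15, 20, 30, 60.
Subgroups by order — order 1: 1; order 2: 3; order 3: 1; order 4: 1; order 5: 1; order 6: 3; order 10: 3; order 12: 1; order 15: 1; order 20: 1; order 30: 3; order 60: 1.
Total: 1 + 3 + 1 + 1 + 1 + 3 + 3 + 1 + 1 + 1 + 3 + 1 = 20.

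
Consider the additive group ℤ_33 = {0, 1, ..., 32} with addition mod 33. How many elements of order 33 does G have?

20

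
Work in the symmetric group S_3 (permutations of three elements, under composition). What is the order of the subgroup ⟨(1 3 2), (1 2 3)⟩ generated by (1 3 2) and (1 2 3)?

3

|⟨(1 3 2)⟩| = 3 and |⟨(1 2 3)⟩| = 3, so |H| is a multiple of lcm(3, 3) = 3 and divides |G| = 6.
Closing under the operation: H = {e, (1 2 3), (1 3 2)}, so |H| = 3.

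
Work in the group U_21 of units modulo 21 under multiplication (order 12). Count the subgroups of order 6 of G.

3

|G| = 12 and 6 | 12, so subgroups of order 6 are possible by Lagrange.
The subgroups of order 6 are: {1, 4, 10, 13, 16, 19}; {1, 2, 4, 8, 11, 16}; {1, 4, 5, 16, 17, 20}.
So G has 3 subgroups of order 6.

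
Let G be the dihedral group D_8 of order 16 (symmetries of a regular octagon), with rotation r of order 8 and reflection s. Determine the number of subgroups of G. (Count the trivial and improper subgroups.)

|G| = 16, so by Lagrange every subgroup order divides 16. Divisors: 1, 2, 4, 8, 16.
Subgroups by order — order 1: 1; order 2: 9; order 4: 5; order 8: 3; order 16: 1.
Total: 1 + 9 + 5 + 3 + 1 = 19.

19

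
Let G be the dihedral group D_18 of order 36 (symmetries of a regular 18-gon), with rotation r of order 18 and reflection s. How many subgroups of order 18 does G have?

3

|G| = 36 and 18 | 36, so subgroups of order 18 are possible by Lagrange.
The subgroups of order 18 are: {e, r, r^2, r^3, r^4, r^5, r^6, r^7, r^8, r^9, r^10, r^11, r^12, r^13, r^14, r^15, r^16, r^17}; {e, r^2, r^4, r^6, r^8, r^10, r^12, r^14, r^16, s, r^2s, r^4s, r^6s, r^8s, r^10s, r^12s, r^14s, r^16s}; {e, r^2, r^4, r^6, r^8, r^10, r^12, r^14, r^16, rs, r^3s, r^5s, r^7s, r^9s, r^11s, r^13s, r^15s, r^17s}.
So G has 3 subgroups of order 18.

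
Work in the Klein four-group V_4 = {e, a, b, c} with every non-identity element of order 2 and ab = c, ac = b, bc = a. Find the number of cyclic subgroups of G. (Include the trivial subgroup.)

4

A cyclic subgroup of order d is generated by each of its φ(d) elements of order d, so the cyclic subgroups of order d number (#elements of order d)/φ(d).
Cyclic subgroups by order — order 1: 1; order 2: 3.
Total: 4.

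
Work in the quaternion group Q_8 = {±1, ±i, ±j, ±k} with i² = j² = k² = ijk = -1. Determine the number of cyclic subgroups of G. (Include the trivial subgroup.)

5

A cyclic subgroup of order d is generated by each of its φ(d) elements of order d, so the cyclic subgroups of order d number (#elements of order d)/φ(d).
Cyclic subgroups by order — order 1: 1; order 2: 1; order 4: 3.
Total: 5.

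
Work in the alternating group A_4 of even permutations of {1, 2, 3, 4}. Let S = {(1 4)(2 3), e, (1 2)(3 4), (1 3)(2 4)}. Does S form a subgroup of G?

Yes

|S| = 4 divides |G| = 12, consistent with Lagrange.
S contains the identity, every element's inverse is in S, and S is closed under ∘: it is a subgroup.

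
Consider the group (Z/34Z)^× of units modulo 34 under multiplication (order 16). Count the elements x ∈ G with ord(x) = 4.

2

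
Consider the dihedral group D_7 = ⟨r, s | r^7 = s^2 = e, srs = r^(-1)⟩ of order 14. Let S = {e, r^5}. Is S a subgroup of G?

No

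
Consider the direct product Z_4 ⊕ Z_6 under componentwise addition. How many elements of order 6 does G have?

An element (a,b) has order lcm(ord(a), ord(b)); count pairs with lcm equal to 6.
Enumerating gives 6 such elements.

6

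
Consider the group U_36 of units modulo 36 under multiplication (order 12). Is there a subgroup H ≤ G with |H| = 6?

6 | 12. A subgroup of order 6 is {1, 11, 13, 23, 25, 35}.

Yes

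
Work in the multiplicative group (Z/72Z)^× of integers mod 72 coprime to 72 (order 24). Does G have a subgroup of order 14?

14 does not divide |G| = 24, so by Lagrange no subgroup of order 14 exists.

No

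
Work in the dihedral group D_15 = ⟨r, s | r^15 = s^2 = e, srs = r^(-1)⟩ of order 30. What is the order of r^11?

15

Computing powers of r^11: the smallest k with (r^11)^k = e is k = 15.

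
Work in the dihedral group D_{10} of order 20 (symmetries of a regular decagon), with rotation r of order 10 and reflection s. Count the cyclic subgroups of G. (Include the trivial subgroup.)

Group the elements of G by the cyclic subgroup they generate; each cyclic subgroup of order d accounts for φ(d) elements.
Cyclic subgroups by order — order 1: 1; order 2: 11; order 5: 1; order 10: 1.
Total: 14.

14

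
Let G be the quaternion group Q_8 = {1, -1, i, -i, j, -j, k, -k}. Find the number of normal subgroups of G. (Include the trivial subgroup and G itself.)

6

G has 6 subgroups. Checking conjugation-invariance by order — order 1: 1/1 normal; order 2: 1/1 normal; order 4: 3/3 normal; order 8: 1/1 normal.
Total normal subgroups: 6.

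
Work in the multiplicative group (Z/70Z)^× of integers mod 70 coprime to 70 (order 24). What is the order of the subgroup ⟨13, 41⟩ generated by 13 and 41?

|⟨13⟩| = 4 and |⟨41⟩| = 2, so |H| is a multiple of lcm(4, 2) = 4 and divides |G| = 24.
Closing under the operation: H = {1, 13, 27, 29, 41, 43, 57, 69}, so |H| = 8.

8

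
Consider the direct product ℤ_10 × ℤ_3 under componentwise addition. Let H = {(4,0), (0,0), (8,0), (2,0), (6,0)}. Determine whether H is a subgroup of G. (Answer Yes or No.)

|H| = 5 divides |G| = 30, consistent with Lagrange.
H contains the identity, every element's inverse is in H, and H is closed under +: it is a subgroup.
In fact H = ⟨(4,0)⟩.

Yes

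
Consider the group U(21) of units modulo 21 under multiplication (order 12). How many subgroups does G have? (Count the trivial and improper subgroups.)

10

|G| = 12, so by Lagrange every subgroup order divides 12. Divisors: 1, 2, 3, 4, 6, 12.
Subgroups by order — order 1: 1; order 2: 3; order 3: 1; order 4: 1; order 6: 3; order 12: 1.
Total: 1 + 3 + 1 + 1 + 3 + 1 = 10.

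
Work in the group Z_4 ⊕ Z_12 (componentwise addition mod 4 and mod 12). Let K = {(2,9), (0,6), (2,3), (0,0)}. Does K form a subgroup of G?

Yes

|K| = 4 divides |G| = 48, consistent with Lagrange.
K contains the identity, every element's inverse is in K, and K is closed under +: it is a subgroup.
In fact K = ⟨(2,3)⟩.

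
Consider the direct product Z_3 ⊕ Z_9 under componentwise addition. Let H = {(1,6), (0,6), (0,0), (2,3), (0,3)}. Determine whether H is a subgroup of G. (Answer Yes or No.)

No

|H| = 5 does not divide |G| = 27, so by Lagrange H is not a subgroup.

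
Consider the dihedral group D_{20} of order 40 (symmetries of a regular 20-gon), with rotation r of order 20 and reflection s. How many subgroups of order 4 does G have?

11

|G| = 40 and 4 | 40, so subgroups of order 4 are possible by Lagrange.
The subgroups of order 4 are: {e, r^10, s, r^10s}; {e, r^10, rs, r^11s}; {e, r^10, r^2s, r^12s}; {e, r^10, r^3s, r^13s}; … (11 in all).
So G has 11 subgroups of order 4.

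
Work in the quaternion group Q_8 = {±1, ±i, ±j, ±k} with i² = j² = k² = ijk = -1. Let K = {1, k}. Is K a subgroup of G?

k ∈ K but its inverse -k ∉ K, so K is not a subgroup.

No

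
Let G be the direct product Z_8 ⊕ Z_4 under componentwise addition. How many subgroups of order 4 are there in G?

7

|G| = 32 and 4 | 32, so subgroups of order 4 are possible by Lagrange.
The subgroups of order 4 are: {(0,0), (0,1), (0,2), (0,3)}; {(0,0), (0,2), (4,0), (4,2)}; {(0,0), (0,2), (4,1), (4,3)}; {(0,0), (2,0), (4,0), (6,0)}; … (7 in all).
So G has 7 subgroups of order 4.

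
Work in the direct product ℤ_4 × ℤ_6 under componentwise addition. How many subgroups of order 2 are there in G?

|G| = 24 and 2 | 24, so subgroups of order 2 are possible by Lagrange.
The subgroups of order 2 are: {(0,0), (0,3)}; {(0,0), (2,0)}; {(0,0), (2,3)}.
So G has 3 subgroups of order 2.

3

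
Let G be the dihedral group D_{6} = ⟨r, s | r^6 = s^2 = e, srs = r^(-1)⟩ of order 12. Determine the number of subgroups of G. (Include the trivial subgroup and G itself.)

|G| = 12, so by Lagrange every subgroup order divides 12. Divisors: 1, 2, 3, 4, 6, 12.
Subgroups by order — order 1: 1; order 2: 7; order 3: 1; order 4: 3; order 6: 3; order 12: 1.
Total: 1 + 7 + 1 + 3 + 3 + 1 = 16.

16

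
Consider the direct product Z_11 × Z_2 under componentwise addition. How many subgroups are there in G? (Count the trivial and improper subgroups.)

|G| = 22, so by Lagrange every subgroup order divides 22. Divisors: 1, 2, 11, 22.
Subgroups by order — order 1: 1; order 2: 1; order 11: 1; order 22: 1.
Total: 1 + 1 + 1 + 1 = 4.

4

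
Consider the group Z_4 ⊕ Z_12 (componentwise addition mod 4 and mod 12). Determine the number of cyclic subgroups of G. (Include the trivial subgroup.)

A cyclic subgroup of order d is generated by each of its φ(d) elements of order d, so the cyclic subgroups of order d number (#elements of order d)/φ(d).
Cyclic subgroups by order — order 1: 1; order 2: 3; order 3: 1; order 4: 6; order 6: 3; order 12: 6.
Total: 20.

20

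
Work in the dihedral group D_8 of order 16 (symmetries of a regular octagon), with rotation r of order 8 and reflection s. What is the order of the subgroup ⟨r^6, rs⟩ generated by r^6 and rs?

|⟨r^6⟩| = 4 and |⟨rs⟩| = 2, so |H| is a multiple of lcm(4, 2) = 4 and divides |G| = 16.
Closing under the operation: H = {e, r^2, r^4, r^6, rs, r^3s, r^5s, r^7s}, so |H| = 8.

8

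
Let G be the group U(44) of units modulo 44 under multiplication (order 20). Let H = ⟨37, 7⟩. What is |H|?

|⟨37⟩| = 5 and |⟨7⟩| = 10, so |H| is a multiple of lcm(5, 10) = 10 and divides |G| = 20.
Closing under the operation: H = {1, 5, 7, 9, 19, 25, 35, 37, 39, 43}, so |H| = 10.

10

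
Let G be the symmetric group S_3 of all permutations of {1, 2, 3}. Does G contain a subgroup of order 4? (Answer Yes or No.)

No

4 does not divide |G| = 6, so by Lagrange no subgroup of order 4 exists.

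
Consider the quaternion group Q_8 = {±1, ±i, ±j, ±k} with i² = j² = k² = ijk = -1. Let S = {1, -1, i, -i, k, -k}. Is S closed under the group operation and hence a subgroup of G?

|S| = 6 does not divide |G| = 8, so by Lagrange S is not a subgroup.

No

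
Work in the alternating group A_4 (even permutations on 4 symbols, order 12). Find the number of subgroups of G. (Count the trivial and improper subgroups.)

|G| = 12, so by Lagrange every subgroup order divides 12. Divisors: 1, 2, 3, 4, 6, 12.
Subgroups by order — order 1: 1; order 2: 3; order 3: 4; order 4: 1; order 6: 0; order 12: 1.
Total: 1 + 3 + 4 + 1 + 0 + 1 = 10.

10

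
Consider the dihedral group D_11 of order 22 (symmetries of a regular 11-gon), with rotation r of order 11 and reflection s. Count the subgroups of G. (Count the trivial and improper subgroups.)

|G| = 22, so by Lagrange every subgroup order divides 22. Divisors: 1, 2, 11, 22.
Subgroups by order — order 1: 1; order 2: 11; order 11: 1; order 22: 1.
Total: 1 + 11 + 1 + 1 = 14.

14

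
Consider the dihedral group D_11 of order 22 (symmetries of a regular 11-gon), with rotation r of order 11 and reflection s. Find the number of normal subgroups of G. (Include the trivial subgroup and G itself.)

3

G has 14 subgroups. Checking conjugation-invariance by order — order 1: 1/1 normal; order 2: 0/11 normal; order 11: 1/1 normal; order 22: 1/1 normal.
Total normal subgroups: 3.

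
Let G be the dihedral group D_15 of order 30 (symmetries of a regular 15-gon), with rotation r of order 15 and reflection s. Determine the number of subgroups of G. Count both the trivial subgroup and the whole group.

28

|G| = 30, so by Lagrange every subgroup order divides 30. Divisors: 1, 2, 3, 5, 6, 10, 15, 30.
Subgroups by order — order 1: 1; order 2: 15; order 3: 1; order 5: 1; order 6: 5; order 10: 3; order 15: 1; order 30: 1.
Total: 1 + 15 + 1 + 1 + 5 + 3 + 1 + 1 = 28.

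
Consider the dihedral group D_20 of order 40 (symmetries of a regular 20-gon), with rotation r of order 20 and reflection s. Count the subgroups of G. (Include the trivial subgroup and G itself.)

48

|G| = 40, so by Lagrange every subgroup order divides 40. Divisors: 1, 2, 4, 5, 8, 10, 20, 40.
Subgroups by order — order 1: 1; order 2: 21; order 4: 11; order 5: 1; order 8: 5; order 10: 5; order 20: 3; order 40: 1.
Total: 1 + 21 + 11 + 1 + 5 + 5 + 3 + 1 = 48.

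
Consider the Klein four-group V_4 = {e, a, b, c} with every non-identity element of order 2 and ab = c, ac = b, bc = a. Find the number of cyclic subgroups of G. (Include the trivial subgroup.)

4

Each element a generates a cyclic subgroup ⟨a⟩; distinct elements may generate the same one (a cyclic group of order d has φ(d) generators).
Cyclic subgroups by order — order 1: 1; order 2: 3.
Total: 4.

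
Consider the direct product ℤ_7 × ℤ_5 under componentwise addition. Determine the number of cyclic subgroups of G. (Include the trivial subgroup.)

4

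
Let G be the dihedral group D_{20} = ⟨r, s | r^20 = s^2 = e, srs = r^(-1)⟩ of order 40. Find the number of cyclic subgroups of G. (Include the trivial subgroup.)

26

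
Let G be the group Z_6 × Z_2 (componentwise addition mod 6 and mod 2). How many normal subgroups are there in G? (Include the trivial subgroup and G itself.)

10

G is abelian, so every subgroup is normal.
G has 10 subgroups in total, hence 10 normal subgroups.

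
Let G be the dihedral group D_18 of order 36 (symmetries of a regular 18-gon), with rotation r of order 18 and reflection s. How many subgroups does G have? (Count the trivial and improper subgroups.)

|G| = 36, so by Lagrange every subgroup order divides 36. Divisors: 1, 2, 3, 4, 6, 9, 12, 18, 36.
Subgroups by order — order 1: 1; order 2: 19; order 3: 1; order 4: 9; order 6: 7; order 9: 1; order 12: 3; order 18: 3; order 36: 1.
Total: 1 + 19 + 1 + 9 + 7 + 1 + 3 + 3 + 1 = 45.

45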